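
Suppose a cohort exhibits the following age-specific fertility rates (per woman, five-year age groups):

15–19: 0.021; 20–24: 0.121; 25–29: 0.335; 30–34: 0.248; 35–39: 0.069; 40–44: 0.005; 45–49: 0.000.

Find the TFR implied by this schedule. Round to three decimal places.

3.995

Sum of ASFRs = 0.021 + 0.121 + 0.335 + 0.248 + 0.069 + 0.005 + 0.000 = 0.799
TFR = 5 × 0.799 = 3.995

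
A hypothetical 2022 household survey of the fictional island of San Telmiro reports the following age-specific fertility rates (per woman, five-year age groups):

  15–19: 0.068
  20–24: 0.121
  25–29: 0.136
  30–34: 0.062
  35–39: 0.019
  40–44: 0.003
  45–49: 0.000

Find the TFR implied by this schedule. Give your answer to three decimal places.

Sum of ASFRs = 0.068 + 0.121 + 0.136 + 0.062 + 0.019 + 0.003 + 0.000 = 0.409
TFR = 5 × 0.409 = 2.045

2.045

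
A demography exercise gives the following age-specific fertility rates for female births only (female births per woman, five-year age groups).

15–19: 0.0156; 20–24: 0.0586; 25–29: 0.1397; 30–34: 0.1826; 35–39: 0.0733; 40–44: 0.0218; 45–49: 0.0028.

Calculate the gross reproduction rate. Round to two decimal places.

Sum of female ASFRs = 0.0156 + 0.0586 + 0.1397 + 0.1826 + 0.0733 + 0.0218 + 0.0028 = 0.4944
GRR = 5 × 0.4944 = 2.472

2.47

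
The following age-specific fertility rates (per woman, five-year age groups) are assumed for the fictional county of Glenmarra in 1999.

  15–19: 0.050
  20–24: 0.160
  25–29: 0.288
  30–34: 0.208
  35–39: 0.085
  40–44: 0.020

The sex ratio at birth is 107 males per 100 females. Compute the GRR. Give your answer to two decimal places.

Proportion female at birth = 100 / (100 + 107) = 0.48309.
Sum of ASFRs = 0.050 + 0.160 + 0.288 + 0.208 + 0.085 + 0.020 = 0.811
TFR = 5 × 0.811 = 4.055
GRR = 0.48309 × 4.055 = 1.95893

1.96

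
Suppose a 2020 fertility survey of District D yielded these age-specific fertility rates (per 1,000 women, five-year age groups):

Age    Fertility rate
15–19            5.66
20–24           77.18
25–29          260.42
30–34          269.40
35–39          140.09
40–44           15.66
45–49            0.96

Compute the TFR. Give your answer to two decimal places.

Sum of ASFRs = 5.66 + 77.18 + 260.42 + 269.40 + 140.09 + 15.66 + 0.96 = 769.37
TFR = 5 × 769.37 / 1000 = 3.84685

3.85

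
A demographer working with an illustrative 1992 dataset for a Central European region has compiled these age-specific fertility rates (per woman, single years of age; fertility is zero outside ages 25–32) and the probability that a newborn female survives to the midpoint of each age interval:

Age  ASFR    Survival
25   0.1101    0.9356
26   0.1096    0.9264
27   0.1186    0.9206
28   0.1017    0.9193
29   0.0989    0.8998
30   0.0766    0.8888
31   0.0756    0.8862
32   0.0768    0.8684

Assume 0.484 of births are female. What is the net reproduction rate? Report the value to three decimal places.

0.338

Proportion female at birth = 0.484.
Weighting each age-specific rate by interval width and survival:
  25: 1 × 0.1101 × 0.9356 = 0.10301
  26: 1 × 0.1096 × 0.9264 = 0.10153
  27: 1 × 0.1186 × 0.9206 = 0.10918
  28: 1 × 0.1017 × 0.9193 = 0.09349
  29: 1 × 0.0989 × 0.8998 = 0.08899
  30: 1 × 0.0766 × 0.8888 = 0.06808
  31: 1 × 0.0756 × 0.8862 = 0.06700
  32: 1 × 0.0768 × 0.8684 = 0.06669
Sum = 0.69797
NRR = 0.484 × 0.69797 = 0.33782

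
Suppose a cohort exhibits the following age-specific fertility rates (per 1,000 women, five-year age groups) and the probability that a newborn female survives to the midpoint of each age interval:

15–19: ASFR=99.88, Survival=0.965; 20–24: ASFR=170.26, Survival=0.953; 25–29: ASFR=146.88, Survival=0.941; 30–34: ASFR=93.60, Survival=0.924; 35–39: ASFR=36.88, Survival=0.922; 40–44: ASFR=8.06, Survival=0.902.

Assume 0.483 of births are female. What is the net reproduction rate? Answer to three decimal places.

Proportion female at birth = 0.483.
Per-age-group product (5 × ASFR × survival probability):
  15–19: 5 × 99.88/1000 × 0.965 = 0.48192
  20–24: 5 × 170.26/1000 × 0.953 = 0.81129
  25–29: 5 × 146.88/1000 × 0.941 = 0.69107
  30–34: 5 × 93.60/1000 × 0.924 = 0.43243
  35–39: 5 × 36.88/1000 × 0.922 = 0.17002
  40–44: 5 × 8.06/1000 × 0.902 = 0.03635
Sum = 2.62308
NRR = 0.483 × 2.62308 = 1.26695

1.267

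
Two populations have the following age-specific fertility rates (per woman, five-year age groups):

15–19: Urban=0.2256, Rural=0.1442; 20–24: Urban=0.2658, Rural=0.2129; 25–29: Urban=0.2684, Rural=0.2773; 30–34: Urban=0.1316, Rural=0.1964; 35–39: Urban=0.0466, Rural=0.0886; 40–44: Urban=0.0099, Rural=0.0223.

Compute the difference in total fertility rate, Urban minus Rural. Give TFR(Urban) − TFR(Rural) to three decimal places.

Urban:
  Sum of ASFRs = 0.2256 + 0.2658 + 0.2684 + 0.1316 + 0.0466 + 0.0099 = 0.9479
  TFR = 5 × 0.9479 = 4.7395
Rural:
  Sum of ASFRs = 0.1442 + 0.2129 + 0.2773 + 0.1964 + 0.0886 + 0.0223 = 0.9417
  TFR = 5 × 0.9417 = 4.7085
Difference = 4.7395 − 4.7085 = 0.031

0.031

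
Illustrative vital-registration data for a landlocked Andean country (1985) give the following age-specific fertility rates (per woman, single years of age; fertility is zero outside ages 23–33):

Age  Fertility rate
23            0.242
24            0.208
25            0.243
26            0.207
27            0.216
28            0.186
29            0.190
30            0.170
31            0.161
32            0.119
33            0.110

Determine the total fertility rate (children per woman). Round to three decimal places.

2.052

Sum of ASFRs = 0.242 + 0.208 + 0.243 + 0.207 + 0.216 + 0.186 + 0.190 + 0.170 + 0.161 + 0.119 + 0.110 = 2.052
TFR = 2.052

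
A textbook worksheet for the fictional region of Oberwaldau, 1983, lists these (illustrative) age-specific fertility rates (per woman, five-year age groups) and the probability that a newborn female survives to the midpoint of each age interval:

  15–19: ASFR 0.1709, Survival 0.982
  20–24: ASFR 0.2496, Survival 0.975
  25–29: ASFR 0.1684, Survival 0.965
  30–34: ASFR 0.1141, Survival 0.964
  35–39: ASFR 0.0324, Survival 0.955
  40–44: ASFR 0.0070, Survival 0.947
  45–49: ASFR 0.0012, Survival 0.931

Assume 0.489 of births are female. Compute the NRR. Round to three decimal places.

Proportion female at birth = 0.489.
Per-age-group product (5 × ASFR × survival probability):
  15–19: 5 × 0.1709 × 0.982 = 0.83912
  20–24: 5 × 0.2496 × 0.975 = 1.21680
  25–29: 5 × 0.1684 × 0.965 = 0.81253
  30–34: 5 × 0.1141 × 0.964 = 0.54996
  35–39: 5 × 0.0324 × 0.955 = 0.15471
  40–44: 5 × 0.0070 × 0.947 = 0.03315
  45–49: 5 × 0.0012 × 0.931 = 0.00559
Sum = 3.61186
NRR = 0.489 × 3.61186 = 1.76620
NRR > 1, so each generation more than replaces itself.

1.766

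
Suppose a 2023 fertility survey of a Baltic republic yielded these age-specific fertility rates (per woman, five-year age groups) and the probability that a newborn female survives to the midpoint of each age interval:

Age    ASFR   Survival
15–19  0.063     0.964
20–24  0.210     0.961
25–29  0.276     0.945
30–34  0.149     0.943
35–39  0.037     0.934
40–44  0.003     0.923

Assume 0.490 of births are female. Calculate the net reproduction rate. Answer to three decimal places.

1.718

Proportion female at birth = 0.490.
Each age group contributes 5 × ASFR × survival:
  15–19: 5 × 0.063 × 0.964 = 0.30366
  20–24: 5 × 0.210 × 0.961 = 1.00905
  25–29: 5 × 0.276 × 0.945 = 1.30410
  30–34: 5 × 0.149 × 0.943 = 0.70254
  35–39: 5 × 0.037 × 0.934 = 0.17279
  40–44: 5 × 0.003 × 0.923 = 0.01385
Sum = 3.50599
NRR = 0.490 × 3.50599 = 1.71794
An NRR exceeding 1 indicates intrinsic growth under these rates.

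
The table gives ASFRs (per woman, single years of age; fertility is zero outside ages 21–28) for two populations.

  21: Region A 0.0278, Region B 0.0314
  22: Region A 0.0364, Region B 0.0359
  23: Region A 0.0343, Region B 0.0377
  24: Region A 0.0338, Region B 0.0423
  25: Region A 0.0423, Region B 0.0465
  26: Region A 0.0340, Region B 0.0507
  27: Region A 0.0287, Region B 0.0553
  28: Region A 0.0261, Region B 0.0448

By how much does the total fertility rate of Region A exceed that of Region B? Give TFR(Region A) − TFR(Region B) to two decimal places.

Region A:
  Sum of ASFRs = 0.0278 + 0.0364 + 0.0343 + 0.0338 + 0.0423 + 0.0340 + 0.0287 + 0.0261 = 0.2634
  TFR = 0.2634
Region B:
  Sum of ASFRs = 0.0314 + 0.0359 + 0.0377 + 0.0423 + 0.0465 + 0.0507 + 0.0553 + 0.0448 = 0.3446
  TFR = 0.3446
Difference = 0.2634 − 0.3446 = -0.0812

-0.08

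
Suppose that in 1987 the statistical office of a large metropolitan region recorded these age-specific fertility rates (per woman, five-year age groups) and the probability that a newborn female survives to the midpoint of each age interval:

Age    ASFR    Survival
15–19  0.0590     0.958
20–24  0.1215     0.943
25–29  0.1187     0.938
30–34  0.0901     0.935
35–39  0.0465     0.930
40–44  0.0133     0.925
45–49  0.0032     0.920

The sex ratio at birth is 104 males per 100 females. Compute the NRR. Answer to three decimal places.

1.042

Proportion female at birth = 100 / (100 + 104) = 0.49020.
Weighting each age-specific rate by interval width and survival:
  15–19: 5 × 0.0590 × 0.958 = 0.28261
  20–24: 5 × 0.1215 × 0.943 = 0.57287
  25–29: 5 × 0.1187 × 0.938 = 0.55670
  30–34: 5 × 0.0901 × 0.935 = 0.42122
  35–39: 5 × 0.0465 × 0.930 = 0.21623
  40–44: 5 × 0.0133 × 0.925 = 0.06151
  45–49: 5 × 0.0032 × 0.920 = 0.01472
Sum = 2.12586
NRR = 0.49020 × 2.12586 = 1.04210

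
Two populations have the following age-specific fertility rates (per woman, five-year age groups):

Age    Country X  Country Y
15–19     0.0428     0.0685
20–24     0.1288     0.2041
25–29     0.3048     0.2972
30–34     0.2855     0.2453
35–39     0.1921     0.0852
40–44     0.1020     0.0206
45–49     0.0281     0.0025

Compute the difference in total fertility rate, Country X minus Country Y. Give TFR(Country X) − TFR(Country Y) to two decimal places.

Country X:
  Sum of ASFRs = 0.0428 + 0.1288 + 0.3048 + 0.2855 + 0.1921 + 0.1020 + 0.0281 = 1.0841
  TFR = 5 × 1.0841 = 5.4205
Country Y:
  Sum of ASFRs = 0.0685 + 0.2041 + 0.2972 + 0.2453 + 0.0852 + 0.0206 + 0.0025 = 0.9234
  TFR = 5 × 0.9234 = 4.617
Difference = 5.4205 − 4.617 = 0.8035

0.80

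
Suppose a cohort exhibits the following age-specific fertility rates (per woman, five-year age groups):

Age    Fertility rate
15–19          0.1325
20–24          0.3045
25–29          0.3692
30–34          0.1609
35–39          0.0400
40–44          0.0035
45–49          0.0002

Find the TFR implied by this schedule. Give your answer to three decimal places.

5.054

Sum of ASFRs = 0.1325 + 0.3045 + 0.3692 + 0.1609 + 0.0400 + 0.0035 + 0.0002 = 1.0108
TFR = 5 × 1.0108 = 5.054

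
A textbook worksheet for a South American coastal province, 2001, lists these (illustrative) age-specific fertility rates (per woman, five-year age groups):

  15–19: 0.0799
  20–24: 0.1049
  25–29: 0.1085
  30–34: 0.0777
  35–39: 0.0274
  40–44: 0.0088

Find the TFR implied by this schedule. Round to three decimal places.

2.036

Sum of ASFRs = 0.0799 + 0.1049 + 0.1085 + 0.0777 + 0.0274 + 0.0088 = 0.4072
TFR = 5 × 0.4072 = 2.036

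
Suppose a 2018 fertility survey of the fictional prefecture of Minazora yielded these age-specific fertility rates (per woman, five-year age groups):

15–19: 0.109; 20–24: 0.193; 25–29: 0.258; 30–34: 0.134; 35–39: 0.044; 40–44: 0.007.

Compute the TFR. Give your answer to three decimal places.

3.725

Sum of ASFRs = 0.109 + 0.193 + 0.258 + 0.134 + 0.044 + 0.007 = 0.745
TFR = 5 × 0.745 = 3.725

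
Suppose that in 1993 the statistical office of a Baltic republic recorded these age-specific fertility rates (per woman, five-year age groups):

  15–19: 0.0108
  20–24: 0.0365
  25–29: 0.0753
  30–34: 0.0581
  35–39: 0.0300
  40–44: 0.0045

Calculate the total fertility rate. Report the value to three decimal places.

Sum of ASFRs = 0.0108 + 0.0365 + 0.0753 + 0.0581 + 0.0300 + 0.0045 = 0.2152
TFR = 5 × 0.2152 = 1.076

1.076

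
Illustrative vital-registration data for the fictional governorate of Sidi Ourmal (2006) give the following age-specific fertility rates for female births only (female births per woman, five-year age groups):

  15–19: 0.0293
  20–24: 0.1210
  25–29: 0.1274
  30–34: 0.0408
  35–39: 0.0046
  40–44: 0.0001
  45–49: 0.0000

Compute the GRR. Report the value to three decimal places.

1.616

Sum of female ASFRs = 0.0293 + 0.1210 + 0.1274 + 0.0408 + 0.0046 + 0.0001 + 0.0000 = 0.3232
GRR = 5 × 0.3232 = 1.616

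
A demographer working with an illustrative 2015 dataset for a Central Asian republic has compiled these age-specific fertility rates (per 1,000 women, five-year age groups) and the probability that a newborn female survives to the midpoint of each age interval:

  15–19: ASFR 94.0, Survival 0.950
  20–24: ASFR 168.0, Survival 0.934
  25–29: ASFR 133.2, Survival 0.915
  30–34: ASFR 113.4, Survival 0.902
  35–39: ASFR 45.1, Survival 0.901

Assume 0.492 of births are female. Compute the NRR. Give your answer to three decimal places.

1.257

Proportion female at birth = 0.492.
Weighting each age-specific rate by interval width and survival:
  15–19: 5 × 94.0/1000 × 0.950 = 0.44650
  20–24: 5 × 168.0/1000 × 0.934 = 0.78456
  25–29: 5 × 133.2/1000 × 0.915 = 0.60939
  30–34: 5 × 113.4/1000 × 0.902 = 0.51143
  35–39: 5 × 45.1/1000 × 0.901 = 0.20318
Sum = 2.55506
NRR = 0.492 × 2.55506 = 1.25709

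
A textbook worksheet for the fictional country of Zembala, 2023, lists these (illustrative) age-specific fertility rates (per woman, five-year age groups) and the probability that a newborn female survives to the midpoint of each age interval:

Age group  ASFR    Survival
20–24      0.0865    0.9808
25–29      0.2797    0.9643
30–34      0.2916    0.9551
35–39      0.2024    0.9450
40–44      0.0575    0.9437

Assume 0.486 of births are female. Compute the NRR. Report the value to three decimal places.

Proportion female at birth = 0.486.
Each age group contributes 5 × ASFR × survival:
  20–24: 5 × 0.0865 × 0.9808 = 0.42420
  25–29: 5 × 0.2797 × 0.9643 = 1.34857
  30–34: 5 × 0.2916 × 0.9551 = 1.39254
  35–39: 5 × 0.2024 × 0.9450 = 0.95634
  40–44: 5 × 0.0575 × 0.9437 = 0.27131
Sum = 4.39296
NRR = 0.486 × 4.39296 = 2.13498
With NRR above 1 the population is above replacement fertility.

2.135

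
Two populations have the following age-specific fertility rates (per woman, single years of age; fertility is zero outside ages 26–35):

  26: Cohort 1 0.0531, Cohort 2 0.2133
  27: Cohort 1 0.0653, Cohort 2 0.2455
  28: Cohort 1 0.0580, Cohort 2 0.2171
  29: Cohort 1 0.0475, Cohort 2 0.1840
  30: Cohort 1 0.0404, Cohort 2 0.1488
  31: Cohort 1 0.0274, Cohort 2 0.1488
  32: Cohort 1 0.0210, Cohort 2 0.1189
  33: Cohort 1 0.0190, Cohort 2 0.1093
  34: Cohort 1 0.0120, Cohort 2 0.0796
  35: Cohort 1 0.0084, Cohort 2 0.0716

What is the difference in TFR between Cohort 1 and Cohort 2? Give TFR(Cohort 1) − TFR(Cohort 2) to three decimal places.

-1.185

Cohort 1:
  Sum of ASFRs = 0.0531 + 0.0653 + 0.0580 + 0.0475 + 0.0404 + 0.0274 + 0.0210 + 0.0190 + 0.0120 + 0.0084 = 0.3521
  TFR = 0.3521
Cohort 2:
  Sum of ASFRs = 0.2133 + 0.2455 + 0.2171 + 0.1840 + 0.1488 + 0.1488 + 0.1189 + 0.1093 + 0.0796 + 0.0716 = 1.5369
  TFR = 1.5369
Difference = 0.3521 − 1.5369 = -1.1848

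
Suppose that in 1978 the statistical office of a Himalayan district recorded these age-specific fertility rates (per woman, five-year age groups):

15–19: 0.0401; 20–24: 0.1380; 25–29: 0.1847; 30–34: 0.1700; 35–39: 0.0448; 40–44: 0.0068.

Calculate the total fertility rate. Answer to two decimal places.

Sum of ASFRs = 0.0401 + 0.1380 + 0.1847 + 0.1700 + 0.0448 + 0.0068 = 0.5844
TFR = 5 × 0.5844 = 2.922

2.92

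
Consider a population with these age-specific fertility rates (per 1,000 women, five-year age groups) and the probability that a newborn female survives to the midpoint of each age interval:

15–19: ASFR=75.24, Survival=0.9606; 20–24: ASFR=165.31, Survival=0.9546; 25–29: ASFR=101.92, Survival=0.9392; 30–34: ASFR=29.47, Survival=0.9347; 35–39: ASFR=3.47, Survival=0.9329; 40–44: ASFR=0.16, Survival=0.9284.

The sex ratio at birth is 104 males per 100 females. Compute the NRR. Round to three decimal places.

Proportion female at birth = 100 / (100 + 104) = 0.49020.
Weighting each age-specific rate by interval width and survival:
  15–19: 5 × 75.24/1000 × 0.9606 = 0.36138
  20–24: 5 × 165.31/1000 × 0.9546 = 0.78902
  25–29: 5 × 101.92/1000 × 0.9392 = 0.47862
  30–34: 5 × 29.47/1000 × 0.9347 = 0.13773
  35–39: 5 × 3.47/1000 × 0.9329 = 0.01619
  40–44: 5 × 0.16/1000 × 0.9284 = 0.00074
Sum = 1.78368
NRR = 0.49020 × 1.78368 = 0.87436
With NRR below 1 the population is below replacement fertility.

0.874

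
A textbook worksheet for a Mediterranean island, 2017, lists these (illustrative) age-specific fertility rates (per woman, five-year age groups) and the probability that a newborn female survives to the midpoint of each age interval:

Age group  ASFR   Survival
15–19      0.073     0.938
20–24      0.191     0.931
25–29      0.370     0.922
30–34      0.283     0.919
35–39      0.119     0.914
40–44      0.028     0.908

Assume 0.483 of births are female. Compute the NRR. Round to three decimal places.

Proportion female at birth = 0.483.
Survival-weighted fertility by age (5·fₓ·Sₓ):
  15–19: 5 × 0.073 × 0.938 = 0.34237
  20–24: 5 × 0.191 × 0.931 = 0.88911
  25–29: 5 × 0.370 × 0.922 = 1.70570
  30–34: 5 × 0.283 × 0.919 = 1.30039
  35–39: 5 × 0.119 × 0.914 = 0.54383
  40–44: 5 × 0.028 × 0.908 = 0.12712
Sum = 4.90852
NRR = 0.483 × 4.90852 = 2.37082
NRR > 1, so each generation more than replaces itself.

2.371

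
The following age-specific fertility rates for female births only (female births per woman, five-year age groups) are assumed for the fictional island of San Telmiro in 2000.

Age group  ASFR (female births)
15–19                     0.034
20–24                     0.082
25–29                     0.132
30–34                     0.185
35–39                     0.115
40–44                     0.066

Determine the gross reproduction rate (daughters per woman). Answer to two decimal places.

3.07

Sum of female ASFRs = 0.034 + 0.082 + 0.132 + 0.185 + 0.115 + 0.066 = 0.614
GRR = 5 × 0.614 = 3.07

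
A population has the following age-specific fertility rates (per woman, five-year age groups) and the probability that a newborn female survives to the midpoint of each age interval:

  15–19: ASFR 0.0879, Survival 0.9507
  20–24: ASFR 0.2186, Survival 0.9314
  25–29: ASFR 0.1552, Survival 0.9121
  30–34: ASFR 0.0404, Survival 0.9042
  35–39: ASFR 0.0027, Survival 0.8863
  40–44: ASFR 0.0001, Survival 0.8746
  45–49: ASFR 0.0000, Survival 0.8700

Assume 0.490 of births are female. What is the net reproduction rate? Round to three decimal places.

1.146

Proportion female at birth = 0.490.
Survival-weighted fertility by age (5·fₓ·Sₓ):
  15–19: 5 × 0.0879 × 0.9507 = 0.41783
  20–24: 5 × 0.2186 × 0.9314 = 1.01802
  25–29: 5 × 0.1552 × 0.9121 = 0.70779
  30–34: 5 × 0.0404 × 0.9042 = 0.18265
  35–39: 5 × 0.0027 × 0.8863 = 0.01197
  40–44: 5 × 0.0001 × 0.8746 = 0.00044
  45–49: 5 × 0.0000 × 0.8700 = 0.00000
Sum = 2.33870
NRR = 0.490 × 2.33870 = 1.14596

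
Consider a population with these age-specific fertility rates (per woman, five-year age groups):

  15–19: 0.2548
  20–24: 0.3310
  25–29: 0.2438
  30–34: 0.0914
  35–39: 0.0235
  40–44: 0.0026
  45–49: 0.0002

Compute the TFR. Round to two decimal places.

Sum of ASFRs = 0.2548 + 0.3310 + 0.2438 + 0.0914 + 0.0235 + 0.0026 + 0.0002 = 0.9473
TFR = 5 × 0.9473 = 4.7365

4.74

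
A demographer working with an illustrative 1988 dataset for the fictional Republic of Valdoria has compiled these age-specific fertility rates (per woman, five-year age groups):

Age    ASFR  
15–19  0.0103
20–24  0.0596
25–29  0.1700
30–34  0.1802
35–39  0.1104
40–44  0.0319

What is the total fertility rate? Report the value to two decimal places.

2.81

Sum of ASFRs = 0.0103 + 0.0596 + 0.1700 + 0.1802 + 0.1104 + 0.0319 = 0.5624
TFR = 5 × 0.5624 = 2.812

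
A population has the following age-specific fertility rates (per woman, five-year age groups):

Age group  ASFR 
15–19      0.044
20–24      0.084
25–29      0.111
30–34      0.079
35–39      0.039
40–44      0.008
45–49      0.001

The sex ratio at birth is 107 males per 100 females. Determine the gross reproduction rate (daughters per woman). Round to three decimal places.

Proportion female at birth = 100 / (100 + 107) = 0.48309.
Sum of ASFRs = 0.044 + 0.084 + 0.111 + 0.079 + 0.039 + 0.008 + 0.001 = 0.366
TFR = 5 × 0.366 = 1.83
GRR = 0.48309 × 1.83 = 0.88405

0.884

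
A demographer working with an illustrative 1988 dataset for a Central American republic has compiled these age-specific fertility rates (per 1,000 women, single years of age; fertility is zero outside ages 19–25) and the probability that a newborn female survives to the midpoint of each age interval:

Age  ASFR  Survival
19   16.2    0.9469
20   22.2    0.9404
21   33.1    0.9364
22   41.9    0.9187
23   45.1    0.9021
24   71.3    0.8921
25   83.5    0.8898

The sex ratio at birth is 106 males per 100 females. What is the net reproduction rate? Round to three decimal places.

0.138

Proportion female at birth = 100 / (100 + 106) = 0.48544.
Weighting each age-specific rate by interval width and survival:
  19: 1 × 16.2/1000 × 0.9469 = 0.01534
  20: 1 × 22.2/1000 × 0.9404 = 0.02088
  21: 1 × 33.1/1000 × 0.9364 = 0.03099
  22: 1 × 41.9/1000 × 0.9187 = 0.03849
  23: 1 × 45.1/1000 × 0.9021 = 0.04068
  24: 1 × 71.3/1000 × 0.8921 = 0.06361
  25: 1 × 83.5/1000 × 0.8898 = 0.07430
Sum = 0.28429
NRR = 0.48544 × 0.28429 = 0.13801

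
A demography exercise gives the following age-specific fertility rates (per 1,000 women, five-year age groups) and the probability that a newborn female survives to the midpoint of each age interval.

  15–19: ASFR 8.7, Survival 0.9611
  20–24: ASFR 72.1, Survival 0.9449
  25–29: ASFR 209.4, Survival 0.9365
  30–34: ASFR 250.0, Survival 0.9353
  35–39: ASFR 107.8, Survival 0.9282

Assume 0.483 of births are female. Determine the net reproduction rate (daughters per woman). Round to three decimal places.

Proportion female at birth = 0.483.
Per-age-group product (5 × ASFR × survival probability):
  15–19: 5 × 8.7/1000 × 0.9611 = 0.04181
  20–24: 5 × 72.1/1000 × 0.9449 = 0.34064
  25–29: 5 × 209.4/1000 × 0.9365 = 0.98052
  30–34: 5 × 250.0/1000 × 0.9353 = 1.16913
  35–39: 5 × 107.8/1000 × 0.9282 = 0.50030
Sum = 3.03240
NRR = 0.483 × 3.03240 = 1.46465

1.465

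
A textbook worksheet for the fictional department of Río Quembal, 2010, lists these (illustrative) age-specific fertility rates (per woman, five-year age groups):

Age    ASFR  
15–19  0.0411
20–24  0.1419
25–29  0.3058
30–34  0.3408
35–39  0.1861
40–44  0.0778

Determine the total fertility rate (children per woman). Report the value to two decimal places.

Sum of ASFRs = 0.0411 + 0.1419 + 0.3058 + 0.3408 + 0.1861 + 0.0778 = 1.0935
TFR = 5 × 1.0935 = 5.4675

5.47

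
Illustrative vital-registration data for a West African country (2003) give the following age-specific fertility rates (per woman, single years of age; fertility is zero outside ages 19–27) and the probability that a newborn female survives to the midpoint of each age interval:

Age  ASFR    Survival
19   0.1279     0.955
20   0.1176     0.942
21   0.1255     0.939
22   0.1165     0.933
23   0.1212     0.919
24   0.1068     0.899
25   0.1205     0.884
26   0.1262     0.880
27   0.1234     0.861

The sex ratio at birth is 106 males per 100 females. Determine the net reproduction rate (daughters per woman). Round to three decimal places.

0.481

Proportion female at birth = 100 / (100 + 106) = 0.48544.
Each age group contributes 1 × ASFR × survival:
  19: 1 × 0.1279 × 0.955 = 0.12214
  20: 1 × 0.1176 × 0.942 = 0.11078
  21: 1 × 0.1255 × 0.939 = 0.11784
  22: 1 × 0.1165 × 0.933 = 0.10869
  23: 1 × 0.1212 × 0.919 = 0.11138
  24: 1 × 0.1068 × 0.899 = 0.09601
  25: 1 × 0.1205 × 0.884 = 0.10652
  26: 1 × 0.1262 × 0.880 = 0.11106
  27: 1 × 0.1234 × 0.861 = 0.10625
Sum = 0.99067
NRR = 0.48544 × 0.99067 = 0.48091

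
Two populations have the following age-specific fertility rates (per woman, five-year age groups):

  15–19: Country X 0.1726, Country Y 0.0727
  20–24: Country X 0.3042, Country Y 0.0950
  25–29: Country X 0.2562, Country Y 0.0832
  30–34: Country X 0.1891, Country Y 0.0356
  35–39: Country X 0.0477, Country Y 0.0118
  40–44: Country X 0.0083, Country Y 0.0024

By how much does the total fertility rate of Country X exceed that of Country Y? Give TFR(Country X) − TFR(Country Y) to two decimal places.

Country X:
  Sum of ASFRs = 0.1726 + 0.3042 + 0.2562 + 0.1891 + 0.0477 + 0.0083 = 0.9781
  TFR = 5 × 0.9781 = 4.8905
Country Y:
  Sum of ASFRs = 0.0727 + 0.0950 + 0.0832 + 0.0356 + 0.0118 + 0.0024 = 0.3007
  TFR = 5 × 0.3007 = 1.5035
Difference = 4.8905 − 1.5035 = 3.387

3.39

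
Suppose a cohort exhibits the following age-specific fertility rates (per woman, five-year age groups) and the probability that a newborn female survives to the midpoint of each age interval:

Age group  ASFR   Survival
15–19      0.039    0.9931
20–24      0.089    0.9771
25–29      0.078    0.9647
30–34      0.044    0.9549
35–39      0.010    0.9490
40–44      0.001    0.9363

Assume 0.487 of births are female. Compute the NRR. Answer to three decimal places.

Proportion female at birth = 0.487.
Survival-weighted fertility by age (5·fₓ·Sₓ):
  15–19: 5 × 0.039 × 0.9931 = 0.19365
  20–24: 5 × 0.089 × 0.9771 = 0.43481
  25–29: 5 × 0.078 × 0.9647 = 0.37623
  30–34: 5 × 0.044 × 0.9549 = 0.21008
  35–39: 5 × 0.010 × 0.9490 = 0.04745
  40–44: 5 × 0.001 × 0.9363 = 0.00468
Sum = 1.26690
NRR = 0.487 × 1.26690 = 0.61698

0.617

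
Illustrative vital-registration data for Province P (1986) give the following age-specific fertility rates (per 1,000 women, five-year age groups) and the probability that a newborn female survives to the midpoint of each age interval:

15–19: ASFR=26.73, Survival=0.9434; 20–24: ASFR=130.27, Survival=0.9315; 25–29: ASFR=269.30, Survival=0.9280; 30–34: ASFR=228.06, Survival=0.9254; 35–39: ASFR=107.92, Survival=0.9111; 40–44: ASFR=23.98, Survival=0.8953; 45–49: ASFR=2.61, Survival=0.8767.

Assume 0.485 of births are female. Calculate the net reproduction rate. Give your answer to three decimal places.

1.769

Proportion female at birth = 0.485.
Weighting each age-specific rate by interval width and survival:
  15–19: 5 × 26.73/1000 × 0.9434 = 0.12609
  20–24: 5 × 130.27/1000 × 0.9315 = 0.60673
  25–29: 5 × 269.30/1000 × 0.9280 = 1.24955
  30–34: 5 × 228.06/1000 × 0.9254 = 1.05523
  35–39: 5 × 107.92/1000 × 0.9111 = 0.49163
  40–44: 5 × 23.98/1000 × 0.8953 = 0.10735
  45–49: 5 × 2.61/1000 × 0.8767 = 0.01144
Sum = 3.64802
NRR = 0.485 × 3.64802 = 1.76929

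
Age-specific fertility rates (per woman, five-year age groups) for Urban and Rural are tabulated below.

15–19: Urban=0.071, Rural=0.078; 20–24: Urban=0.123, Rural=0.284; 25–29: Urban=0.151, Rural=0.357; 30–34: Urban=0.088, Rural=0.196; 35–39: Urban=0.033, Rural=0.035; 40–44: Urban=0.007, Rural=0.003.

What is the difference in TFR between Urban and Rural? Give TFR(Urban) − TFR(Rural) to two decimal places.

-2.40

Urban:
  Sum of ASFRs = 0.071 + 0.123 + 0.151 + 0.088 + 0.033 + 0.007 = 0.473
  TFR = 5 × 0.473 = 2.365
Rural:
  Sum of ASFRs = 0.078 + 0.284 + 0.357 + 0.196 + 0.035 + 0.003 = 0.953
  TFR = 5 × 0.953 = 4.765
Difference = 2.365 − 4.765 = -2.4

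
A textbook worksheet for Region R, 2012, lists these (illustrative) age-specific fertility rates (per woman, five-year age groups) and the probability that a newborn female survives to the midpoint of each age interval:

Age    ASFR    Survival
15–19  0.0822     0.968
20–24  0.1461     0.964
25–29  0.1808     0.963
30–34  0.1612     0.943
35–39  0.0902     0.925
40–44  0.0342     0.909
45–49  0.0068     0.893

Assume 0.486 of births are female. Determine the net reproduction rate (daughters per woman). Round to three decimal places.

Proportion female at birth = 0.486.
Survival-weighted fertility by age (5·fₓ·Sₓ):
  15–19: 5 × 0.0822 × 0.968 = 0.39785
  20–24: 5 × 0.1461 × 0.964 = 0.70420
  25–29: 5 × 0.1808 × 0.963 = 0.87055
  30–34: 5 × 0.1612 × 0.943 = 0.76006
  35–39: 5 × 0.0902 × 0.925 = 0.41718
  40–44: 5 × 0.0342 × 0.909 = 0.15544
  45–49: 5 × 0.0068 × 0.893 = 0.03036
Sum = 3.33564
NRR = 0.486 × 3.33564 = 1.62112

1.621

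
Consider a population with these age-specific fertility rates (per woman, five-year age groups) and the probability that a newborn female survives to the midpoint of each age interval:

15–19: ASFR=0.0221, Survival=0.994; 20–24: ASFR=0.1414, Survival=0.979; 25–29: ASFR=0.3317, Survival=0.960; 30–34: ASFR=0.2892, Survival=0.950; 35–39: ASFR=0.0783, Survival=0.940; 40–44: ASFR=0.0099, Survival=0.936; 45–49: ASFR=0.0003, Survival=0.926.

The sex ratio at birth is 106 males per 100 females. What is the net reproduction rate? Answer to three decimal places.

2.031

Proportion female at birth = 100 / (100 + 106) = 0.48544.
Each age group contributes 5 × ASFR × survival:
  15–19: 5 × 0.0221 × 0.994 = 0.10984
  20–24: 5 × 0.1414 × 0.979 = 0.69215
  25–29: 5 × 0.3317 × 0.960 = 1.59216
  30–34: 5 × 0.2892 × 0.950 = 1.37370
  35–39: 5 × 0.0783 × 0.940 = 0.36801
  40–44: 5 × 0.0099 × 0.936 = 0.04633
  45–49: 5 × 0.0003 × 0.926 = 0.00139
Sum = 4.18358
NRR = 0.48544 × 4.18358 = 2.03088
NRR > 1, so each generation more than replaces itself.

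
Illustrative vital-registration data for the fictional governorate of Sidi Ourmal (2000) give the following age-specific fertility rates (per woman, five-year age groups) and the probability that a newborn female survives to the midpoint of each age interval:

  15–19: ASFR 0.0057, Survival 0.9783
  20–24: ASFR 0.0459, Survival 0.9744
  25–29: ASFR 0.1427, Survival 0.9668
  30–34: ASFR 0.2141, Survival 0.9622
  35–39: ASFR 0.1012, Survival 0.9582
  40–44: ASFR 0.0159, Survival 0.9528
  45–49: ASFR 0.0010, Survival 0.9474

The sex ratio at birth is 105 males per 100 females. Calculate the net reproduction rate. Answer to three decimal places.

1.237

Proportion female at birth = 100 / (100 + 105) = 0.48780.
Weighting each age-specific rate by interval width and survival:
  15–19: 5 × 0.0057 × 0.9783 = 0.02788
  20–24: 5 × 0.0459 × 0.9744 = 0.22362
  25–29: 5 × 0.1427 × 0.9668 = 0.68981
  30–34: 5 × 0.2141 × 0.9622 = 1.03004
  35–39: 5 × 0.1012 × 0.9582 = 0.48485
  40–44: 5 × 0.0159 × 0.9528 = 0.07575
  45–49: 5 × 0.0010 × 0.9474 = 0.00474
Sum = 2.53669
NRR = 0.48780 × 2.53669 = 1.23740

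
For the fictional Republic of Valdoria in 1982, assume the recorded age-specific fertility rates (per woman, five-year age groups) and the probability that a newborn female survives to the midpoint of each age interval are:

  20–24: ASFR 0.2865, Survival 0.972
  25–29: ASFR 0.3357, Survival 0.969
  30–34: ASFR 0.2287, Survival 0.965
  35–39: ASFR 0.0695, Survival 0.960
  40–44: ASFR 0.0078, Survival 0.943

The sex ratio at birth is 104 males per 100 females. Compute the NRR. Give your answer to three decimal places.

2.202

Proportion female at birth = 100 / (100 + 104) = 0.49020.
Weighting each age-specific rate by interval width and survival:
  20–24: 5 × 0.2865 × 0.972 = 1.39239
  25–29: 5 × 0.3357 × 0.969 = 1.62647
  30–34: 5 × 0.2287 × 0.965 = 1.10348
  35–39: 5 × 0.0695 × 0.960 = 0.33360
  40–44: 5 × 0.0078 × 0.943 = 0.03678
Sum = 4.49272
NRR = 0.49020 × 4.49272 = 2.20233
An NRR exceeding 1 indicates intrinsic growth under these rates.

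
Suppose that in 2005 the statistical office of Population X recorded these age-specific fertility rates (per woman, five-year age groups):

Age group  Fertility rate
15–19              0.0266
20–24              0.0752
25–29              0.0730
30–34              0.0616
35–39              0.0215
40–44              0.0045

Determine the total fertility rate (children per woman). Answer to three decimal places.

1.312

Sum of ASFRs = 0.0266 + 0.0752 + 0.0730 + 0.0616 + 0.0215 + 0.0045 = 0.2624
TFR = 5 × 0.2624 = 1.312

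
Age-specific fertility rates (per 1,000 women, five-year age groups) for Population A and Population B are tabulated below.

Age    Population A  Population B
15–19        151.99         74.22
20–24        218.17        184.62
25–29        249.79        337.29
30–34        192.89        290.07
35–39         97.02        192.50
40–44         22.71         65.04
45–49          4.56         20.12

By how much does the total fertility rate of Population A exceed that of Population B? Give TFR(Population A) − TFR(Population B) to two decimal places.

Population A:
  Sum of ASFRs = 151.99 + 218.17 + 249.79 + 192.89 + 97.02 + 22.71 + 4.56 = 937.13
  TFR = 5 × 937.13 / 1000 = 4.68565
Population B:
  Sum of ASFRs = 74.22 + 184.62 + 337.29 + 290.07 + 192.50 + 65.04 + 20.12 = 1163.86
  TFR = 5 × 1163.86 / 1000 = 5.8193
Difference = 4.68565 − 5.8193 = -1.13365

-1.13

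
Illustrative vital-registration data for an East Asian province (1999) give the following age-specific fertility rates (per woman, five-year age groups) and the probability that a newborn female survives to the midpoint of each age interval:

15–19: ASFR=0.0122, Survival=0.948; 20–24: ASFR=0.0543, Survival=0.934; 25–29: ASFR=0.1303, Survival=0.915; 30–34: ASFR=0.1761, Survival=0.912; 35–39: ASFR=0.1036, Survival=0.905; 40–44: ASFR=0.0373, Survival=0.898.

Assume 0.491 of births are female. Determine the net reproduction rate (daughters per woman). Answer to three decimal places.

Proportion female at birth = 0.491.
Each age group contributes 5 × ASFR × survival:
  15–19: 5 × 0.0122 × 0.948 = 0.05783
  20–24: 5 × 0.0543 × 0.934 = 0.25358
  25–29: 5 × 0.1303 × 0.915 = 0.59612
  30–34: 5 × 0.1761 × 0.912 = 0.80302
  35–39: 5 × 0.1036 × 0.905 = 0.46879
  40–44: 5 × 0.0373 × 0.898 = 0.16748
Sum = 2.34682
NRR = 0.491 × 2.34682 = 1.15229

1.152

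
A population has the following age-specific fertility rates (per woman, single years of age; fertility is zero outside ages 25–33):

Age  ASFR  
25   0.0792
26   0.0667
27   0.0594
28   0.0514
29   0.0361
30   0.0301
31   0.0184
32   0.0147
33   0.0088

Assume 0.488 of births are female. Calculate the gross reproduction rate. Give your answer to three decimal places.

Proportion female at birth = 0.488.
Sum of ASFRs = 0.0792 + 0.0667 + 0.0594 + 0.0514 + 0.0361 + 0.0301 + 0.0184 + 0.0147 + 0.0088 = 0.3648
TFR = 0.3648
GRR = 0.488 × 0.3648 = 0.17802

0.178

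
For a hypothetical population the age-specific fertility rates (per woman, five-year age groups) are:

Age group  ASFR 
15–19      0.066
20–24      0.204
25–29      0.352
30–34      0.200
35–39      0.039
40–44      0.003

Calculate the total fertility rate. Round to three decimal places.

Sum of ASFRs = 0.066 + 0.204 + 0.352 + 0.200 + 0.039 + 0.003 = 0.864
TFR = 5 × 0.864 = 4.32

4.320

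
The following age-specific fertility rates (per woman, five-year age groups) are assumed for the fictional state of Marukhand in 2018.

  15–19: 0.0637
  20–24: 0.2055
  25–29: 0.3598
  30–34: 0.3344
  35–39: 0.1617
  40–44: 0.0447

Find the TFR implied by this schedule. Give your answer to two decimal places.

5.85

Sum of ASFRs = 0.0637 + 0.2055 + 0.3598 + 0.3344 + 0.1617 + 0.0447 = 1.1698
TFR = 5 × 1.1698 = 5.849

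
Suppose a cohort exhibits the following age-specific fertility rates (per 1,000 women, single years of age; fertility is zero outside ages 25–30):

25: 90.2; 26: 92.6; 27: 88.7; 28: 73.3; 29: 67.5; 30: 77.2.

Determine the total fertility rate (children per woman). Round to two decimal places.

Sum of ASFRs = 90.2 + 92.6 + 88.7 + 73.3 + 67.5 + 77.2 = 489.5
TFR = 489.5 / 1000 = 0.4895

0.49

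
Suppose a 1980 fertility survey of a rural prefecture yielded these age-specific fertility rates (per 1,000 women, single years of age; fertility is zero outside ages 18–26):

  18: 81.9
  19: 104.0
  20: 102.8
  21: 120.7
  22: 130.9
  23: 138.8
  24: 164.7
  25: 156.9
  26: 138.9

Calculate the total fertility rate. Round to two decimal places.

Sum of ASFRs = 81.9 + 104.0 + 102.8 + 120.7 + 130.9 + 138.8 + 164.7 + 156.9 + 138.9 = 1139.6
TFR = 1139.6 / 1000 = 1.1396

1.14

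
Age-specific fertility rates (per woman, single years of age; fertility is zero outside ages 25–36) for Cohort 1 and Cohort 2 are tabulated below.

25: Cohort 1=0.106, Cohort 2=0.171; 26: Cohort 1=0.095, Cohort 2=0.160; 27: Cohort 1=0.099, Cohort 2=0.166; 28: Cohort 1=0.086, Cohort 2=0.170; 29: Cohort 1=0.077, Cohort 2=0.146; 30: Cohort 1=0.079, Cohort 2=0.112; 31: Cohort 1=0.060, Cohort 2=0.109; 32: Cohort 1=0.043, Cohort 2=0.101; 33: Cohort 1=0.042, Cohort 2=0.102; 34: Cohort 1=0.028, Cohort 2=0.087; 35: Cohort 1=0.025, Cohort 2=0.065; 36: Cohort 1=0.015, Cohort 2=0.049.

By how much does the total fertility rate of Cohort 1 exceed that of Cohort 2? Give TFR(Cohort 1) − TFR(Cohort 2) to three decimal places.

Cohort 1:
  Sum of ASFRs = 0.106 + 0.095 + 0.099 + 0.086 + 0.077 + 0.079 + 0.060 + 0.043 + 0.042 + 0.028 + 0.025 + 0.015 = 0.755
  TFR = 0.755
Cohort 2:
  Sum of ASFRs = 0.171 + 0.160 + 0.166 + 0.170 + 0.146 + 0.112 + 0.109 + 0.101 + 0.102 + 0.087 + 0.065 + 0.049 = 1.438
  TFR = 1.438
Difference = 0.755 − 1.438 = -0.683

-0.683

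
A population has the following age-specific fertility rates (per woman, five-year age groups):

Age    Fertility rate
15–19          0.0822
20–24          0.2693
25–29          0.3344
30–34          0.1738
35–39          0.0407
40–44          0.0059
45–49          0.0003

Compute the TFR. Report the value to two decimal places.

4.53

Sum of ASFRs = 0.0822 + 0.2693 + 0.3344 + 0.1738 + 0.0407 + 0.0059 + 0.0003 = 0.9066
TFR = 5 × 0.9066 = 4.533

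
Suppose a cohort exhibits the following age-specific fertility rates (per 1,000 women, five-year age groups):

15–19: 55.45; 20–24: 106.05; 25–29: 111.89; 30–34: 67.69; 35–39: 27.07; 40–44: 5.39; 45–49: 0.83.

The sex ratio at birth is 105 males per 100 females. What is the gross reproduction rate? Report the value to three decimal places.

0.913

Proportion female at birth = 100 / (100 + 105) = 0.48780.
Sum of ASFRs = 55.45 + 106.05 + 111.89 + 67.69 + 27.07 + 5.39 + 0.83 = 374.37
TFR = 5 × 374.37 / 1000 = 1.87185
GRR = 0.48780 × 1.87185 = 0.91309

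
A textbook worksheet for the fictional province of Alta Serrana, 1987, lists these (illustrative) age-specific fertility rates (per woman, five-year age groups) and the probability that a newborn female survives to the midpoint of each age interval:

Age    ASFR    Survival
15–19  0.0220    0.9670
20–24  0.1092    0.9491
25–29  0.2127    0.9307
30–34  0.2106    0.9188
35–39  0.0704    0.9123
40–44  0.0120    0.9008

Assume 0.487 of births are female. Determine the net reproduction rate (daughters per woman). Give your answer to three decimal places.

1.440

Proportion female at birth = 0.487.
Weighting each age-specific rate by interval width and survival:
  15–19: 5 × 0.0220 × 0.9670 = 0.10637
  20–24: 5 × 0.1092 × 0.9491 = 0.51821
  25–29: 5 × 0.2127 × 0.9307 = 0.98980
  30–34: 5 × 0.2106 × 0.9188 = 0.96750
  35–39: 5 × 0.0704 × 0.9123 = 0.32113
  40–44: 5 × 0.0120 × 0.9008 = 0.05405
Sum = 2.95706
NRR = 0.487 × 2.95706 = 1.44009
An NRR exceeding 1 indicates intrinsic growth under these rates.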